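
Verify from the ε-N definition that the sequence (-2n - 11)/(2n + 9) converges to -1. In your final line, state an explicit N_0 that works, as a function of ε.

Let ε > 0 be given. For n ≥ 1, |(-2n - 11)/(2n + 9) + 1| = |-4|/(2(2n + 9)) = 4/(2(2n + 9)).
Since 2n + 9 ≥ 2n for n ≥ 1, this is ≤ 4/(2·2n) = 1/n.
So |(-2n - 11)/(2n + 9) + 1| < ε whenever n > 1/ε.
Take N_0 = 1/ε. If n > N_0 then |(-2n - 11)/(2n + 9) + 1| ≤ 1/n < ε.

N_0 = 1/ε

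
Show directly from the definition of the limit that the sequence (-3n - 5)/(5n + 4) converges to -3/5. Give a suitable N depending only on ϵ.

N = (13/25)/ϵ

Let ϵ > 0. For n ≥ 1, |(-3n - 5)/(5n + 4) + 3/5| = |-13|/(5(5n + 4)) = 13/(5(5n + 4)).
Since 5n + 4 ≥ 5n for n ≥ 1, this is ≤ 13/(5·5n) = (13/25)/n.
So |(-3n - 5)/(5n + 4) + 3/5| < ϵ whenever n > (13/25)/ϵ.
Take N = (13/25)/ϵ. If n > N then |(-3n - 5)/(5n + 4) + 3/5| ≤ (13/25)/n < ϵ.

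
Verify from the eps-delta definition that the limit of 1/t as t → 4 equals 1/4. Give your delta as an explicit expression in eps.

Let eps > 0. We seek delta > 0 such that 0 < |t − 4| < delta implies |1/t − (1/4)| < eps.
|1/t − (1/4)| = |4 − t|/(4·|t|) = |t − 4|/(4|t|).
Restrict delta ≤ 2. Then |t − 4| < 2 gives |t| > 2, so 4|t| > 8.
Then |1/t − (1/4)| < |t − 4|/8, which is < eps when |t − 4| < 8eps.
Take delta = min(2, 8eps). Then 0 < |t − 4| < delta gives both |t − 4| < 2 and |t − 4| < 8eps, so |1/t − (1/4)| < eps.

delta = min(2, 8eps)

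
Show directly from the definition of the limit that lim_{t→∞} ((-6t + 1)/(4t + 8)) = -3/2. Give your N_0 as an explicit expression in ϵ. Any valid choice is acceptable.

Suppose ϵ > 0. We seek N_0 > 0 such that t > N_0 implies |(-6t + 1)/(4t + 8) + 3/2| < ϵ.
(-6t + 1)/(4t + 8) + 3/2 = (4(-6t + 1) − (-6)(4t + 8)) / (4(4t + 8)) = 52/(4(4t + 8)).
For t > 0 we have 4t + 8 > 4t, so |(-6t + 1)/(4t + 8) + 3/2| = 52/(4(4t + 8)) < 52/(4·4t) = (13/4)/t.
Thus |(-6t + 1)/(4t + 8) + 3/2| < ϵ whenever t > (13/4)/ϵ.
Take N_0 = (13/4)/ϵ. If t > N_0 then |(-6t + 1)/(4t + 8) + 3/2| < (13/4)/t < ϵ.

N_0 = (13/4)/ϵ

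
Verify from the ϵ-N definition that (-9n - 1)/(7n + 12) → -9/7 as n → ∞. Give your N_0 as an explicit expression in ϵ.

N_0 = (101/49)/ϵ

Fix ϵ > 0. For n ≥ 1, |(-9n - 1)/(7n + 12) + 9/7| = |101|/(7(7n + 12)) = 101/(7(7n + 12)).
Since 7n + 12 ≥ 7n for n ≥ 1, this is ≤ 101/(7·7n) = (101/49)/n.
So |(-9n - 1)/(7n + 12) + 9/7| < ϵ whenever n > (101/49)/ϵ.
Take N_0 = (101/49)/ϵ. If n > N_0 then |(-9n - 1)/(7n + 12) + 9/7| ≤ (101/49)/n < ϵ.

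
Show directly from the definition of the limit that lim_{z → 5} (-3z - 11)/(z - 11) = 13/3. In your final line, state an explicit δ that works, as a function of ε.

Let ε > 0 be given. We want δ > 0 with 0 < |z − 5| < δ ⇒ |(-3z - 11)/(z - 11) − (13/3)| < ε.
Combining over a common denominator, (-3z - 11)/(z - 11) − (13/3) = [(-3z - 11)·(-6) − (-26)·(z - 11)] / [(-6)·(z - 11)] = 44(z − 5) / ((-6)(z - 11)).
So |(-3z - 11)/(z - 11) − (13/3)| = 44|z − 5| / (6·|z − 11|).
Restrict δ ≤ 3. Then |z − 5| < 3 gives |z − 11| = |(z − 5) + (-6)| ≥ 6 − 3 = 3.
Hence |(-3z - 11)/(z - 11) − (13/3)| < 44|z − 5|/(6·3) = (22/9)|z − 5|, which is < ε once |z − 5| < (9/22)ε.
Take δ = min(3, (9/22)ε). Then 0 < |z − 5| < δ forces both bounds, so |(-3z - 11)/(z - 11) − (13/3)| < ε.

δ = min(3, (9/22)ε)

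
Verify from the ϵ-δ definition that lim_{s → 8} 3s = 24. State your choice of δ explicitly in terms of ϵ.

Fix ϵ > 0. We need δ > 0 so that 0 < |s − 8| < δ implies |(3s) − 24| < ϵ.
Since (3s) − 24 = 3(s − 8), we have |(3s) − 24| = 3|s − 8|.
So 3|s − 8| < ϵ exactly when |s − 8| < ϵ/3.
Choosing δ = ϵ/3 gives |(3s) − 24| = 3|s − 8| < ϵ whenever |s − 8| < δ.

δ = ϵ/3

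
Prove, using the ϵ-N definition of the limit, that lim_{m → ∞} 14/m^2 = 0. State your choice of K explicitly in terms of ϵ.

K = (14/ϵ)^{1/2}

Let ϵ > 0. For m ≥ 1, |14/m^2 − 0| = 14/m^2.
14/m^2 < ϵ ⇔ m^2 > 14/ϵ ⇔ m > (14/ϵ)^{1/2}.
Take K = (14/ϵ)^{1/2}. Then m > K implies 14/m^2 < ϵ.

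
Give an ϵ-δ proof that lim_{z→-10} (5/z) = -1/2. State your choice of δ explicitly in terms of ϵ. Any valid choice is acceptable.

Let ϵ > 0 be given. We seek δ > 0 such that 0 < |z + 10| < δ implies |5/z + 1/2| < ϵ.
|5/z + 1/2| = 5·|-10 − z|/(10·|z|) = 5|z + 10|/(10|z|).
Require δ ≤ 5 so that |z| > 10 − 5 = 5, hence 10|z| > 50.
Then |5/z + 1/2| < 5|z + 10|/50, which is < ϵ when |z + 10| < 10ϵ.
Take δ = min(5, 10ϵ). Then 0 < |z + 10| < δ gives both |z + 10| < 5 and |z + 10| < 10ϵ, so |5/z + 1/2| < ϵ.

δ = min(5, 10ϵ)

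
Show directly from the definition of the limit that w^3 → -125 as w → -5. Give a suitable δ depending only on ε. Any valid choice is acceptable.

Let ε > 0 be given. We seek δ > 0 with 0 < |w + 5| < δ ⇒ |w^3 + 125| < ε.
Factor: w^3 + 125 = (w + 5)(w^2 - 5w + 25), so |w^3 + 125| = |w + 5|·|w^2 - 5w + 25|.
Impose δ ≤ 2 so that |w| < 7; then |w^2 - 5w + 25| ≤ 109.
Hence |w^3 + 125| ≤ 109|w + 5|, which is < ε once |w + 5| < ε/109.
Take δ = min(2, ε/109). If 0 < |w + 5| < δ then both bounds hold and |w^3 + 125| ≤ 109|w + 5| < 109·(ε/109) = ε.

δ = min(2, ε/109)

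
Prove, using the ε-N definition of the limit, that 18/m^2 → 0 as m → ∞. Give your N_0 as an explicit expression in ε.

N_0 = (18/ε)^{1/2}

Fix ε > 0. For m ≥ 1, |18/m^2 − 0| = 18/m^2.
18/m^2 < ε ⇔ m^2 > 18/ε ⇔ m > (18/ε)^{1/2}.
Take N_0 = (18/ε)^{1/2}. Then m > N_0 implies 18/m^2 < ε.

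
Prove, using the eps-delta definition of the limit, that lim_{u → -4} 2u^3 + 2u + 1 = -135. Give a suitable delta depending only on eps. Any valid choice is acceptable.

delta = min(1, eps/124)

Fix eps > 0. We want delta > 0 such that 0 < |u + 4| < delta implies |(2u^3 + 2u + 1) + 135| < eps.
(2u^3 + 2u + 1) + 135 = 2u^3 + 2u + 136 = (u + 4)(2u^2 - 8u + 34).
So |(2u^3 + 2u + 1) + 135| = |u + 4|·|2u^2 - 8u + 34|.
Require delta ≤ 1. Then |u + 4| < 1 gives |u| < 5, and by the triangle inequality |2u^2 - 8u + 34| ≤ 2·5^2 + 8·5 + 34 = 124.
Hence |(2u^3 + 2u + 1) + 135| ≤ 124|u + 4| < eps provided |u + 4| < eps/124.
Take delta = min(1, eps/124). Then 0 < |u + 4| < delta gives both |u + 4| < 1 and |u + 4| < eps/124, so |(2u^3 + 2u + 1) + 135| < eps.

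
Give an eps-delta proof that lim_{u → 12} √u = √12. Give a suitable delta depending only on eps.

delta = min(12, √12·eps)

Let eps > 0 be given. We want delta > 0 such that 0 < |u − 12| < delta implies |√u − √12| < eps.
Rationalise: √u − √12 = (u − 12)/(√u + √12), so |√u − √12| = |u − 12|/(√u + √12).
Restrict delta ≤ 12 so that |u − 12| < 12 forces u > 0, and then √u + √12 > √12.
Hence |√u − √12| < |u − 12|/√12, which is < eps once |u − 12| < √12·eps.
Take delta = min(12, √12·eps). If 0 < |u − 12| < delta then u > 0 and |√u − √12| < |u − 12|/√12 < eps.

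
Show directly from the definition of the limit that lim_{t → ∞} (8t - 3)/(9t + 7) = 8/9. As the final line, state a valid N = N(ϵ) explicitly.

Let ϵ > 0 be given. We seek N > 0 such that t > N implies |(8t - 3)/(9t + 7) − (8/9)| < ϵ.
(8t - 3)/(9t + 7) − (8/9) = (9(8t - 3) − 8(9t + 7)) / (9(9t + 7)) = -83/(9(9t + 7)).
For t > 0 we have 9t + 7 > 9t, so |(8t - 3)/(9t + 7) − (8/9)| = 83/(9(9t + 7)) < 83/(9·9t) = (83/81)/t.
Thus |(8t - 3)/(9t + 7) − (8/9)| < ϵ whenever t > (83/81)/ϵ.
Take N = (83/81)/ϵ. If t > N then |(8t - 3)/(9t + 7) − (8/9)| < (83/81)/t < ϵ.

N = (83/81)/ϵ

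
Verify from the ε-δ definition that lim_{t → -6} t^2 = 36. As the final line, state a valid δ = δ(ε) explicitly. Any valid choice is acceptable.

δ = min(1, ε/13)

Let ε > 0 be given. We seek δ > 0 with 0 < |t + 6| < δ ⇒ |t^2 − 36| < ε.
Factor: t^2 − 36 = (t + 6)(t - 6), so |t^2 − 36| = |t + 6|·|t - 6|.
Impose δ ≤ 1 so that |t| < 7; then |t - 6| ≤ 13.
Hence |t^2 − 36| ≤ 13|t + 6|, which is < ε once |t + 6| < ε/13.
Take δ = min(1, ε/13). If 0 < |t + 6| < δ then both bounds hold and |t^2 − 36| ≤ 13|t + 6| < 13·(ε/13) = ε.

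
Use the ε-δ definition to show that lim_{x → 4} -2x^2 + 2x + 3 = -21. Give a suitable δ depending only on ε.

δ = min(1, ε/16)

Fix ε > 0. We want δ > 0 such that 0 < |x − 4| < δ implies |(-2x^2 + 2x + 3) + 21| < ε.
(-2x^2 + 2x + 3) + 21 = -2x^2 + 2x + 24 = (x − 4)(-2x - 6).
So |(-2x^2 + 2x + 3) + 21| = |x − 4|·|-2x - 6|.
Assume first that |x − 4| < 1, so |x| < 5. Then |-2x - 6| ≤ 2·5 + 6 = 16.
Hence |(-2x^2 + 2x + 3) + 21| ≤ 16|x − 4| < ε provided |x − 4| < ε/16.
Take δ = min(1, ε/16). Then 0 < |x − 4| < δ gives both |x − 4| < 1 and |x − 4| < ε/16, so |(-2x^2 + 2x + 3) + 21| < ε.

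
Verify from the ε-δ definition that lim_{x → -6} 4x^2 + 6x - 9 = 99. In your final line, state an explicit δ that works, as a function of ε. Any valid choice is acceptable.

Let ε > 0 be given. We want δ > 0 such that 0 < |x + 6| < δ implies |(4x^2 + 6x - 9) − 99| < ε.
(4x^2 + 6x - 9) − 99 = 4x^2 + 6x - 108 = (x + 6)(4x - 18).
So |(4x^2 + 6x - 9) − 99| = |x + 6|·|4x - 18|.
Assume first that |x + 6| < 1, so |x| < 7. Then |4x - 18| ≤ 4·7 + 18 = 46.
Hence |(4x^2 + 6x - 9) − 99| ≤ 46|x + 6| < ε provided |x + 6| < ε/46.
Take δ = min(1, ε/46). Then 0 < |x + 6| < δ gives both |x + 6| < 1 and |x + 6| < ε/46, so |(4x^2 + 6x - 9) − 99| < ε.

δ = min(1, ε/46)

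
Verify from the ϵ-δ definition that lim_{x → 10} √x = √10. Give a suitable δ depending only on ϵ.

Let ϵ > 0. We want δ > 0 such that 0 < |x − 10| < δ implies |√x − √10| < ϵ.
Multiplying by the conjugate, |√x − √10| = |x − 10|/(√x + √10).
Restrict δ ≤ 10 so that |x − 10| < 10 forces x > 0, and then √x + √10 > √10.
Hence |√x − √10| < |x − 10|/√10, which is < ϵ once |x − 10| < √10·ϵ.
Take δ = min(10, √10·ϵ). If 0 < |x − 10| < δ then x > 0 and |√x − √10| < |x − 10|/√10 < ϵ.

δ = min(10, √10·ϵ)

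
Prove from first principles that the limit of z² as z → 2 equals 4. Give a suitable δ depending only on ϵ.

Suppose ϵ > 0. We seek δ > 0 with 0 < |z − 2| < δ ⇒ |z² − 4| < ϵ.
Factor: z² − 4 = (z − 2)(z + 2), so |z² − 4| = |z − 2|·|z + 2|.
Restrict δ ≤ 1. Then |z − 2| < 1 gives |z| < 3, so by the triangle inequality |z + 2| ≤ 3 + 2 = 5.
Hence |z² − 4| ≤ 5|z − 2|, which is < ϵ once |z − 2| < ϵ/5.
Take δ = min(1, ϵ/5). If 0 < |z − 2| < δ then both bounds hold and |z² − 4| ≤ 5|z − 2| < 5·(ϵ/5) = ϵ.

δ = min(1, ϵ/5)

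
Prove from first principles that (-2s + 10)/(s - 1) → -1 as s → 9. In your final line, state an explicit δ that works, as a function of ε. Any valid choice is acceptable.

Let ε > 0. We want δ > 0 with 0 < |s − 9| < δ ⇒ |(-2s + 10)/(s - 1) + 1| < ε.
Combining over a common denominator, (-2s + 10)/(s - 1) + 1 = [(-2s + 10)·8 − (-8)·(s - 1)] / [8·(s - 1)] = -8(s − 9) / (8(s - 1)).
So |(-2s + 10)/(s - 1) + 1| = 8|s − 9| / (8·|s − 1|).
Require δ ≤ 4, so |s − 1| ≥ |8| − |s − 9| > 8 − 4 = 4.
Hence |(-2s + 10)/(s - 1) + 1| < 8|s − 9|/(8·4) = (1/4)|s − 9|, which is < ε once |s − 9| < 4ε.
Take δ = min(4, 4ε). Then 0 < |s − 9| < δ forces both bounds, so |(-2s + 10)/(s - 1) + 1| < ε.

δ = min(4, 4ε)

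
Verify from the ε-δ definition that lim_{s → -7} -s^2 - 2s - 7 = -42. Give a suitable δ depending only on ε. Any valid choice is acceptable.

Let ε > 0. We want δ > 0 such that 0 < |s + 7| < δ implies |(-s^2 - 2s - 7) + 42| < ε.
(-s^2 - 2s - 7) + 42 = -s^2 - 2s + 35 = (s + 7)(-s + 5).
So |(-s^2 - 2s - 7) + 42| = |s + 7|·|-s + 5|.
Assume first that |s + 7| < 2, so |s| < 9. Then |-s + 5| ≤ 9 + 5 = 14.
Hence |(-s^2 - 2s - 7) + 42| ≤ 14|s + 7| < ε provided |s + 7| < ε/14.
Take δ = min(2, ε/14). Then 0 < |s + 7| < δ gives both |s + 7| < 2 and |s + 7| < ε/14, so |(-s^2 - 2s - 7) + 42| < ε.

δ = min(2, ε/14)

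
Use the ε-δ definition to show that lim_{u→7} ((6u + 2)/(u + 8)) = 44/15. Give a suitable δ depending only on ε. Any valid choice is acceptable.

δ = min(15/2, (225/92)ε)

Let ε > 0 be given. We want δ > 0 with 0 < |u − 7| < δ ⇒ |(6u + 2)/(u + 8) − (44/15)| < ε.
Combining over a common denominator, (6u + 2)/(u + 8) − (44/15) = [(6u + 2)·15 − 44·(u + 8)] / [15·(u + 8)] = 46(u − 7) / (15(u + 8)).
So |(6u + 2)/(u + 8) − (44/15)| = 46|u − 7| / (15·|u + 8|).
Restrict δ ≤ 15/2. Then |u − 7| < 15/2 gives |u + 8| = |(u − 7) + 15| ≥ 15 − 15/2 = 15/2.
Hence |(6u + 2)/(u + 8) − (44/15)| < 46|u − 7|/(15·(15/2)) = (92/225)|u − 7|, which is < ε once |u − 7| < (225/92)ε.
Take δ = min(15/2, (225/92)ε). Then 0 < |u − 7| < δ forces both bounds, so |(6u + 2)/(u + 8) − (44/15)| < ε.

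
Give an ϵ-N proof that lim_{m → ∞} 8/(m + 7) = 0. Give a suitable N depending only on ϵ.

N = 8/ϵ

Let ϵ > 0 be given. For m ≥ 1, |8/(m + 7) − 0| = 8/(m + 7) ≤ 8/m.
We need 8/m < ϵ, i.e. m > 8/ϵ.
Take N = 8/ϵ. If m > N then |8/(m + 7)| ≤ 8/m < ϵ.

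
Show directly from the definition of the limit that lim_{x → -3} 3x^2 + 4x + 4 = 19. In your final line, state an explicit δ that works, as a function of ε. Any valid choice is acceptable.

Let ε > 0 be given. We want δ > 0 such that 0 < |x + 3| < δ implies |(3x^2 + 4x + 4) − 19| < ε.
(3x^2 + 4x + 4) − 19 = 3x^2 + 4x - 15 = (x + 3)(3x - 5).
So |(3x^2 + 4x + 4) − 19| = |x + 3|·|3x - 5|.
Require δ ≤ 2. Then |x + 3| < 2 gives |x| < 5, and by the triangle inequality |3x - 5| ≤ 3·5 + 5 = 20.
Hence |(3x^2 + 4x + 4) − 19| ≤ 20|x + 3| < ε provided |x + 3| < ε/20.
Choosing δ = min(2, ε/20) ensures both conditions, hence |(3x^2 + 4x + 4) − 19| < ε.

δ = min(2, ε/20)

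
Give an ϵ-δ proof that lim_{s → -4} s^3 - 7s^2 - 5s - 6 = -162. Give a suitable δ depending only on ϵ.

δ = min(1, ϵ/119)

Let ϵ > 0 be given. We want δ > 0 such that 0 < |s + 4| < δ implies |(s^3 - 7s^2 - 5s - 6) + 162| < ϵ.
(s^3 - 7s^2 - 5s - 6) + 162 = s^3 - 7s^2 - 5s + 156 = (s + 4)(s^2 - 11s + 39).
So |(s^3 - 7s^2 - 5s - 6) + 162| = |s + 4|·|s^2 - 11s + 39|.
Require δ ≤ 1. Then |s + 4| < 1 gives |s| < 5, and by the triangle inequality |s^2 - 11s + 39| ≤ 5^2 + 11·5 + 39 = 119.
Hence |(s^3 - 7s^2 - 5s - 6) + 162| ≤ 119|s + 4| < ϵ provided |s + 4| < ϵ/119.
Take δ = min(1, ϵ/119). Then 0 < |s + 4| < δ gives both |s + 4| < 1 and |s + 4| < ϵ/119, so |(s^3 - 7s^2 - 5s - 6) + 162| < ϵ.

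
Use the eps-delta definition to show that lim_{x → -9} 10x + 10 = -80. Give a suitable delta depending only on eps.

Fix eps > 0. We need delta > 0 so that 0 < |x + 9| < delta implies |(10x + 10) + 80| < eps.
Since (10x + 10) + 80 = 10(x + 9), we have |(10x + 10) + 80| = 10|x + 9|.
Thus it suffices that |x + 9| < eps/10.
Take delta = eps/10. If 0 < |x + 9| < delta then |(10x + 10) + 80| = 10|x + 9| < 10·(eps/10) = eps.

delta = eps/10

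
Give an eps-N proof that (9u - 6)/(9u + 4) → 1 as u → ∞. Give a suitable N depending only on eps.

Let eps > 0. We seek N > 0 such that u > N implies |(9u - 6)/(9u + 4) − 1| < eps.
(9u - 6)/(9u + 4) − 1 = (9(9u - 6) − 9(9u + 4)) / (9(9u + 4)) = -90/(9(9u + 4)).
For u > 0 we have 9u + 4 > 9u, so |(9u - 6)/(9u + 4) − 1| = 90/(9(9u + 4)) < 90/(9·9u) = (10/9)/u.
Thus |(9u - 6)/(9u + 4) − 1| < eps whenever u > (10/9)/eps.
Take N = (10/9)/eps. If u > N then |(9u - 6)/(9u + 4) − 1| < (10/9)/u < eps.

N = (10/9)/eps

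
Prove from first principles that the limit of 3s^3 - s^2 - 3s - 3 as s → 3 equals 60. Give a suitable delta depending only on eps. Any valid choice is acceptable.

delta = min(2, eps/136)

Suppose eps > 0. We want delta > 0 such that 0 < |s − 3| < delta implies |(3s^3 - s^2 - 3s - 3) − 60| < eps.
(3s^3 - s^2 - 3s - 3) − 60 = 3s^3 - s^2 - 3s - 63 = (s − 3)(3s^2 + 8s + 21).
So |(3s^3 - s^2 - 3s - 3) − 60| = |s − 3|·|3s^2 + 8s + 21|.
Require delta ≤ 2. Then |s − 3| < 2 gives |s| < 5, and by the triangle inequality |3s^2 + 8s + 21| ≤ 3·5^2 + 8·5 + 21 = 136.
Hence |(3s^3 - s^2 - 3s - 3) − 60| ≤ 136|s − 3| < eps provided |s − 3| < eps/136.
Choosing delta = min(2, eps/136) ensures both conditions, hence |(3s^3 - s^2 - 3s - 3) − 60| < eps.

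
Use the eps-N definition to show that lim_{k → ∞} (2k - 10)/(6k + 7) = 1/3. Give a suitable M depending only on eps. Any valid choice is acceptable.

Fix eps > 0. For k ≥ 1, |(2k - 10)/(6k + 7) − (1/3)| = |-74|/(6(6k + 7)) = 74/(6(6k + 7)).
Since 6k + 7 ≥ 6k for k ≥ 1, this is ≤ 74/(6·6k) = (37/18)/k.
So |(2k - 10)/(6k + 7) − (1/3)| < eps whenever k > (37/18)/eps.
Take M = (37/18)/eps. If k > M then |(2k - 10)/(6k + 7) − (1/3)| ≤ (37/18)/k < eps.

M = (37/18)/eps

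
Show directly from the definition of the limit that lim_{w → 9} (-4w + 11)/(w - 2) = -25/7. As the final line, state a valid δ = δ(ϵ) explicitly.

δ = min(7/2, (49/6)ϵ)

Suppose ϵ > 0. We want δ > 0 with 0 < |w − 9| < δ ⇒ |(-4w + 11)/(w - 2) + 25/7| < ϵ.
Combining over a common denominator, (-4w + 11)/(w - 2) + 25/7 = [(-4w + 11)·7 − (-25)·(w - 2)] / [7·(w - 2)] = -3(w − 9) / (7(w - 2)).
So |(-4w + 11)/(w - 2) + 25/7| = 3|w − 9| / (7·|w − 2|).
Restrict δ ≤ 7/2. Then |w − 9| < 7/2 gives |w − 2| = |(w − 9) + 7| ≥ 7 − 7/2 = 7/2.
Hence |(-4w + 11)/(w - 2) + 25/7| < 3|w − 9|/(7·(7/2)) = (6/49)|w − 9|, which is < ϵ once |w − 9| < (49/6)ϵ.
Take δ = min(7/2, (49/6)ϵ). Then 0 < |w − 9| < δ forces both bounds, so |(-4w + 11)/(w - 2) + 25/7| < ϵ.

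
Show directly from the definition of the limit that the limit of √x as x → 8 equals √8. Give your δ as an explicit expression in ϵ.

Let ϵ > 0. We want δ > 0 such that 0 < |x − 8| < δ implies |√x − √8| < ϵ.
Multiplying by the conjugate, |√x − √8| = |x − 8|/(√x + √8).
Restrict δ ≤ 8 so that |x − 8| < 8 forces x > 0, and then √x + √8 > √8.
Hence |√x − √8| < |x − 8|/√8, which is < ϵ once |x − 8| < √8·ϵ.
Take δ = min(8, √8·ϵ). If 0 < |x − 8| < δ then x > 0 and |√x − √8| < |x − 8|/√8 < ϵ.

δ = min(8, √8·ϵ)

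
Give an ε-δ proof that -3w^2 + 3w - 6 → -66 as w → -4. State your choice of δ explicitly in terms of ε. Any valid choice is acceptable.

Let ε > 0. We want δ > 0 such that 0 < |w + 4| < δ implies |(-3w^2 + 3w - 6) + 66| < ε.
(-3w^2 + 3w - 6) + 66 = -3w^2 + 3w + 60 = (w + 4)(-3w + 15).
So |(-3w^2 + 3w - 6) + 66| = |w + 4|·|-3w + 15|.
Require δ ≤ 2. Then |w + 4| < 2 gives |w| < 6, and by the triangle inequality |-3w + 15| ≤ 3·6 + 15 = 33.
Hence |(-3w^2 + 3w - 6) + 66| ≤ 33|w + 4| < ε provided |w + 4| < ε/33.
Choosing δ = min(2, ε/33) ensures both conditions, hence |(-3w^2 + 3w - 6) + 66| < ε.

δ = min(2, ε/33)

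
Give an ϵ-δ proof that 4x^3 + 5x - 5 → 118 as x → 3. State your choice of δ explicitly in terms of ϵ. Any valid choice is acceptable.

Let ϵ > 0. We want δ > 0 such that 0 < |x − 3| < δ implies |(4x^3 + 5x - 5) − 118| < ϵ.
(4x^3 + 5x - 5) − 118 = 4x^3 + 5x - 123 = (x − 3)(4x^2 + 12x + 41).
So |(4x^3 + 5x - 5) − 118| = |x − 3|·|4x^2 + 12x + 41|.
Assume first that |x − 3| < 1, so |x| < 4. Then |4x^2 + 12x + 41| ≤ 4·4^2 + 12·4 + 41 = 153.
Hence |(4x^3 + 5x - 5) − 118| ≤ 153|x − 3| < ϵ provided |x − 3| < ϵ/153.
Take δ = min(1, ϵ/153). Then 0 < |x − 3| < δ gives both |x − 3| < 1 and |x − 3| < ϵ/153, so |(4x^3 + 5x - 5) − 118| < ϵ.

δ = min(1, ϵ/153)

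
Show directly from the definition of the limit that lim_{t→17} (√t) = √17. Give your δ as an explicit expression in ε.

Suppose ε > 0. We want δ > 0 such that 0 < |t − 17| < δ implies |√t − √17| < ε.
Multiplying by the conjugate, |√t − √17| = |t − 17|/(√t + √17).
Restrict δ ≤ 17 so that |t − 17| < 17 forces t > 0, and then √t + √17 > √17.
Hence |√t − √17| < |t − 17|/√17, which is < ε once |t − 17| < √17·ε.
Take δ = min(17, √17·ε). If 0 < |t − 17| < δ then t > 0 and |√t − √17| < |t − 17|/√17 < ε.

δ = min(17, √17·ε)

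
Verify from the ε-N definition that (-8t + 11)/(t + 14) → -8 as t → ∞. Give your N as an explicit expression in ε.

Let ε > 0. We seek N > 0 such that t > N implies |(-8t + 11)/(t + 14) + 8| < ε.
(-8t + 11)/(t + 14) + 8 = ((-8t + 11) − (-8)(t + 14)) / ((t + 14)) = 123/((t + 14)).
For t > 0 we have t + 14 > t, so |(-8t + 11)/(t + 14) + 8| = 123/((t + 14)) < 123/(t) = 123/t.
Thus |(-8t + 11)/(t + 14) + 8| < ε whenever t > 123/ε.
Take N = 123/ε. If t > N then |(-8t + 11)/(t + 14) + 8| < 123/t < ε.

N = 123/ε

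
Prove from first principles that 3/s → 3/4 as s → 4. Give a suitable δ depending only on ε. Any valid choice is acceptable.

δ = min(2, (8/3)ε)

Suppose ε > 0. We seek δ > 0 such that 0 < |s − 4| < δ implies |3/s − (3/4)| < ε.
|3/s − (3/4)| = 3·|4 − s|/(4·|s|) = 3|s − 4|/(4|s|).
Restrict δ ≤ 2. Then |s − 4| < 2 gives |s| > 2, so 4|s| > 8.
Then |3/s − (3/4)| < 3|s − 4|/8, which is < ε when |s − 4| < (8/3)ε.
Take δ = min(2, (8/3)ε). Then 0 < |s − 4| < δ gives both |s − 4| < 2 and |s − 4| < (8/3)ε, so |3/s − (3/4)| < ε.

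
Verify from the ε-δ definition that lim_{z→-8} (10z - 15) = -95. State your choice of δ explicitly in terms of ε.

δ = ε/10

Let ε > 0. We need δ > 0 so that 0 < |z + 8| < δ implies |(10z - 15) + 95| < ε.
|(10z - 15) + 95| = |10z + 80| = 10|z + 8|.
Thus it suffices that |z + 8| < ε/10.
Take δ = ε/10. If 0 < |z + 8| < δ then |(10z - 15) + 95| = 10|z + 8| < 10·(ε/10) = ε.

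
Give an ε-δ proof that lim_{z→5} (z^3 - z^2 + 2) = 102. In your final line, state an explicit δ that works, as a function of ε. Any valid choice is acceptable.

Suppose ε > 0. We want δ > 0 such that 0 < |z − 5| < δ implies |(z^3 - z^2 + 2) − 102| < ε.
(z^3 - z^2 + 2) − 102 = z^3 - z^2 - 100 = (z − 5)(z^2 + 4z + 20).
So |(z^3 - z^2 + 2) − 102| = |z − 5|·|z^2 + 4z + 20|.
Assume first that |z − 5| < 2, so |z| < 7. Then |z^2 + 4z + 20| ≤ 7^2 + 4·7 + 20 = 97.
Hence |(z^3 - z^2 + 2) − 102| ≤ 97|z − 5| < ε provided |z − 5| < ε/97.
Take δ = min(2, ε/97). Then 0 < |z − 5| < δ gives both |z − 5| < 2 and |z − 5| < ε/97, so |(z^3 - z^2 + 2) − 102| < ε.

δ = min(2, ε/97)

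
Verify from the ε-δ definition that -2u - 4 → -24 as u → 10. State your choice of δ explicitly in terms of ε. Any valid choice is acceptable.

Let ε > 0 be given. We need δ > 0 so that 0 < |u − 10| < δ implies |(-2u - 4) + 24| < ε.
Since (-2u - 4) + 24 = -2(u − 10), we have |(-2u - 4) + 24| = 2|u − 10|.
So 2|u − 10| < ε exactly when |u − 10| < ε/2.
Choosing δ = ε/2 gives |(-2u - 4) + 24| = 2|u − 10| < ε whenever |u − 10| < δ.

δ = ε/2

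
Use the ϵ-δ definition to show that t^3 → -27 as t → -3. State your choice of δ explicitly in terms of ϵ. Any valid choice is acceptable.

δ = min(2, ϵ/49)

Let ϵ > 0. We seek δ > 0 with 0 < |t + 3| < δ ⇒ |t^3 + 27| < ϵ.
Factor: t^3 + 27 = (t + 3)(t^2 - 3t + 9), so |t^3 + 27| = |t + 3|·|t^2 - 3t + 9|.
Restrict δ ≤ 2. Then |t + 3| < 2 gives |t| < 5, so by the triangle inequality |t^2 - 3t + 9| ≤ 5^2 + 3·5 + 9 = 49.
Hence |t^3 + 27| ≤ 49|t + 3|, which is < ϵ once |t + 3| < ϵ/49.
Take δ = min(2, ϵ/49). If 0 < |t + 3| < δ then both bounds hold and |t^3 + 27| ≤ 49|t + 3| < 49·(ϵ/49) = ϵ.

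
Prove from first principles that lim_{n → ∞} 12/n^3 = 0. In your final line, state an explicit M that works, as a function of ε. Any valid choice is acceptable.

M = (12/ε)^{1/3}

Let ε > 0 be given. For n ≥ 1, |12/n^3 − 0| = 12/n^3.
12/n^3 < ε ⇔ n^3 > 12/ε ⇔ n > (12/ε)^{1/3}.
Take M = (12/ε)^{1/3}. Then n > M implies 12/n^3 < ε.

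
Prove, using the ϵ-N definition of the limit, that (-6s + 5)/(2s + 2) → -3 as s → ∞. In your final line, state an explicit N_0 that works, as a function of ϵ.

N_0 = (11/2)/ϵ

Suppose ϵ > 0. We seek N_0 > 0 such that s > N_0 implies |(-6s + 5)/(2s + 2) + 3| < ϵ.
(-6s + 5)/(2s + 2) + 3 = (2(-6s + 5) − (-6)(2s + 2)) / (2(2s + 2)) = 22/(2(2s + 2)).
For s > 0 we have 2s + 2 > 2s, so |(-6s + 5)/(2s + 2) + 3| = 22/(2(2s + 2)) < 22/(2·2s) = (11/2)/s.
Thus |(-6s + 5)/(2s + 2) + 3| < ϵ whenever s > (11/2)/ϵ.
Take N_0 = (11/2)/ϵ. If s > N_0 then |(-6s + 5)/(2s + 2) + 3| < (11/2)/s < ϵ.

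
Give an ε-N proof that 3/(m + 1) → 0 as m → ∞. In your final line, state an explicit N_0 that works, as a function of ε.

Let ε > 0 be given. For m ≥ 1, |3/(m + 1) − 0| = 3/(m + 1) ≤ 3/m.
We need 3/m < ε, i.e. m > 3/ε.
Take N_0 = 3/ε. If m > N_0 then |3/(m + 1)| ≤ 3/m < ε.

N_0 = 3/ε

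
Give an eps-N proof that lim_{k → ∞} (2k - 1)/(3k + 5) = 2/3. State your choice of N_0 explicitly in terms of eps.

N_0 = (13/9)/eps

Fix eps > 0. For k ≥ 1, |(2k - 1)/(3k + 5) − (2/3)| = |-13|/(3(3k + 5)) = 13/(3(3k + 5)).
Since 3k + 5 ≥ 3k for k ≥ 1, this is ≤ 13/(3·3k) = (13/9)/k.
So |(2k - 1)/(3k + 5) − (2/3)| < eps whenever k > (13/9)/eps.
Take N_0 = (13/9)/eps. If k > N_0 then |(2k - 1)/(3k + 5) − (2/3)| ≤ (13/9)/k < eps.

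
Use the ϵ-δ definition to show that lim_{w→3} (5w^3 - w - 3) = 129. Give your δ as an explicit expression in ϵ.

δ = min(1, ϵ/184)

Let ϵ > 0. We want δ > 0 such that 0 < |w − 3| < δ implies |(5w^3 - w - 3) − 129| < ϵ.
(5w^3 - w - 3) − 129 = 5w^3 - w - 132 = (w − 3)(5w^2 + 15w + 44).
So |(5w^3 - w - 3) − 129| = |w − 3|·|5w^2 + 15w + 44|.
Require δ ≤ 1. Then |w − 3| < 1 gives |w| < 4, and by the triangle inequality |5w^2 + 15w + 44| ≤ 5·4^2 + 15·4 + 44 = 184.
Hence |(5w^3 - w - 3) − 129| ≤ 184|w − 3| < ϵ provided |w − 3| < ϵ/184.
Take δ = min(1, ϵ/184). Then 0 < |w − 3| < δ gives both |w − 3| < 1 and |w − 3| < ϵ/184, so |(5w^3 - w - 3) − 129| < ϵ.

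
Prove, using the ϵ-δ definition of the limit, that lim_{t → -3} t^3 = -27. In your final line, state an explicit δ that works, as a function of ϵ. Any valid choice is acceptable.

δ = min(1, ϵ/37)

Suppose ϵ > 0. We seek δ > 0 with 0 < |t + 3| < δ ⇒ |t^3 + 27| < ϵ.
Factor: t^3 + 27 = (t + 3)(t^2 - 3t + 9), so |t^3 + 27| = |t + 3|·|t^2 - 3t + 9|.
Impose δ ≤ 1 so that |t| < 4; then |t^2 - 3t + 9| ≤ 37.
Hence |t^3 + 27| ≤ 37|t + 3|, which is < ϵ once |t + 3| < ϵ/37.
Take δ = min(1, ϵ/37). If 0 < |t + 3| < δ then both bounds hold and |t^3 + 27| ≤ 37|t + 3| < 37·(ϵ/37) = ϵ.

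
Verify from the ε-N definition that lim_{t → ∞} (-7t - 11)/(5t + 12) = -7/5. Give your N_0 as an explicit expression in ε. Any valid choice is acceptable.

Fix ε > 0. We seek N_0 > 0 such that t > N_0 implies |(-7t - 11)/(5t + 12) + 7/5| < ε.
(-7t - 11)/(5t + 12) + 7/5 = (5(-7t - 11) − (-7)(5t + 12)) / (5(5t + 12)) = 29/(5(5t + 12)).
For t > 0 we have 5t + 12 > 5t, so |(-7t - 11)/(5t + 12) + 7/5| = 29/(5(5t + 12)) < 29/(5·5t) = (29/25)/t.
Thus |(-7t - 11)/(5t + 12) + 7/5| < ε whenever t > (29/25)/ε.
Take N_0 = (29/25)/ε. If t > N_0 then |(-7t - 11)/(5t + 12) + 7/5| < (29/25)/t < ε.

N_0 = (29/25)/ε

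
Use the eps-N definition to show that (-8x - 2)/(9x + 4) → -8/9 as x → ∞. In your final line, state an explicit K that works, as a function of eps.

K = (14/81)/eps

Let eps > 0 be given. We seek K > 0 such that x > K implies |(-8x - 2)/(9x + 4) + 8/9| < eps.
(-8x - 2)/(9x + 4) + 8/9 = (9(-8x - 2) − (-8)(9x + 4)) / (9(9x + 4)) = 14/(9(9x + 4)).
For x > 0 we have 9x + 4 > 9x, so |(-8x - 2)/(9x + 4) + 8/9| = 14/(9(9x + 4)) < 14/(9·9x) = (14/81)/x.
Thus |(-8x - 2)/(9x + 4) + 8/9| < eps whenever x > (14/81)/eps.
Take K = (14/81)/eps. If x > K then |(-8x - 2)/(9x + 4) + 8/9| < (14/81)/x < eps.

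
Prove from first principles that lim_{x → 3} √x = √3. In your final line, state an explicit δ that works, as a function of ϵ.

δ = min(3, √3·ϵ)

Fix ϵ > 0. We want δ > 0 such that 0 < |x − 3| < δ implies |√x − √3| < ϵ.
Multiplying by the conjugate, |√x − √3| = |x − 3|/(√x + √3).
Restrict δ ≤ 3 so that |x − 3| < 3 forces x > 0, and then √x + √3 > √3.
Hence |√x − √3| < |x − 3|/√3, which is < ϵ once |x − 3| < √3·ϵ.
Take δ = min(3, √3·ϵ). If 0 < |x − 3| < δ then x > 0 and |√x − √3| < |x − 3|/√3 < ϵ.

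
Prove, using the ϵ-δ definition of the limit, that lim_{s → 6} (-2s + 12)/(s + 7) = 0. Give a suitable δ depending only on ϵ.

Fix ϵ > 0. We want δ > 0 with 0 < |s − 6| < δ ⇒ |(-2s + 12)/(s + 7) − 0| < ϵ.
Combining over a common denominator, (-2s + 12)/(s + 7) − 0 = [(-2s + 12)·13 − 0·(s + 7)] / [13·(s + 7)] = -26(s − 6) / (13(s + 7)).
So |(-2s + 12)/(s + 7) − 0| = 26|s − 6| / (13·|s + 7|).
Require δ ≤ 13/2, so |s + 7| ≥ |13| − |s − 6| > 13 − 13/2 = 13/2.
Hence |(-2s + 12)/(s + 7) − 0| < 26|s − 6|/(13·(13/2)) = (4/13)|s − 6|, which is < ϵ once |s − 6| < (13/4)ϵ.
Take δ = min(13/2, (13/4)ϵ). Then 0 < |s − 6| < δ forces both bounds, so |(-2s + 12)/(s + 7) − 0| < ϵ.

δ = min(13/2, (13/4)ϵ)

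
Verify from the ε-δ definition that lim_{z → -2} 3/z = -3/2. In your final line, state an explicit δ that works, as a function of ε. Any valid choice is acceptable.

δ = min(1, (2/3)ε)

Let ε > 0. We seek δ > 0 such that 0 < |z + 2| < δ implies |3/z + 3/2| < ε.
|3/z + 3/2| = 3·|-2 − z|/(2·|z|) = 3|z + 2|/(2|z|).
Require δ ≤ 1 so that |z| > 2 − 1 = 1, hence 2|z| > 2.
Then |3/z + 3/2| < 3|z + 2|/2, which is < ε when |z + 2| < (2/3)ε.
Take δ = min(1, (2/3)ε). Then 0 < |z + 2| < δ gives both |z + 2| < 1 and |z + 2| < (2/3)ε, so |3/z + 3/2| < ε.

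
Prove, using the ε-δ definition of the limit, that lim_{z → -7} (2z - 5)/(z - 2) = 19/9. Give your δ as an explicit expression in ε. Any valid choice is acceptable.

Let ε > 0. We want δ > 0 with 0 < |z + 7| < δ ⇒ |(2z - 5)/(z - 2) − (19/9)| < ε.
Combining over a common denominator, (2z - 5)/(z - 2) − (19/9) = [(2z - 5)·(-9) − (-19)·(z - 2)] / [(-9)·(z - 2)] = 1(z + 7) / ((-9)(z - 2)).
So |(2z - 5)/(z - 2) − (19/9)| = |z + 7| / (9·|z − 2|).
Restrict δ ≤ 9/2. Then |z + 7| < 9/2 gives |z − 2| = |(z + 7) + (-9)| ≥ 9 − 9/2 = 9/2.
Hence |(2z - 5)/(z - 2) − (19/9)| < |z + 7|/(9·(9/2)) = (2/81)|z + 7|, which is < ε once |z + 7| < (81/2)ε.
Take δ = min(9/2, (81/2)ε). Then 0 < |z + 7| < δ forces both bounds, so |(2z - 5)/(z - 2) − (19/9)| < ε.

δ = min(9/2, (81/2)ε)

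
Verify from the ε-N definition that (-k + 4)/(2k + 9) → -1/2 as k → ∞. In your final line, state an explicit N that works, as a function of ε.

N = (17/4)/ε

Suppose ε > 0. For k ≥ 1, |(-k + 4)/(2k + 9) + 1/2| = |17|/(2(2k + 9)) = 17/(2(2k + 9)).
Since 2k + 9 ≥ 2k for k ≥ 1, this is ≤ 17/(2·2k) = (17/4)/k.
So |(-k + 4)/(2k + 9) + 1/2| < ε whenever k > (17/4)/ε.
Take N = (17/4)/ε. If k > N then |(-k + 4)/(2k + 9) + 1/2| ≤ (17/4)/k < ε.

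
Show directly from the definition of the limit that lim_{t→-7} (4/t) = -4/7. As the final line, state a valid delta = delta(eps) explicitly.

delta = min(7/2, (49/8)eps)

Let eps > 0. We seek delta > 0 such that 0 < |t + 7| < delta implies |4/t + 4/7| < eps.
|4/t + 4/7| = 4·|-7 − t|/(7·|t|) = 4|t + 7|/(7|t|).
Require delta ≤ 7/2 so that |t| > 7 − 7/2 = 7/2, hence 7|t| > 49/2.
Then |4/t + 4/7| < 4|t + 7|/(49/2), which is < eps when |t + 7| < (49/8)eps.
Take delta = min(7/2, (49/8)eps). Then 0 < |t + 7| < delta gives both |t + 7| < 7/2 and |t + 7| < (49/8)eps, so |4/t + 4/7| < eps.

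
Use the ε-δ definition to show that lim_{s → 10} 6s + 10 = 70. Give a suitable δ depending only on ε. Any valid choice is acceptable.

Let ε > 0. We need δ > 0 so that 0 < |s − 10| < δ implies |(6s + 10) − 70| < ε.
Since (6s + 10) − 70 = 6(s − 10), we have |(6s + 10) − 70| = 6|s − 10|.
So 6|s − 10| < ε exactly when |s − 10| < ε/6.
Take δ = ε/6. If 0 < |s − 10| < δ then |(6s + 10) − 70| = 6|s − 10| < 6·(ε/6) = ε.

δ = ε/6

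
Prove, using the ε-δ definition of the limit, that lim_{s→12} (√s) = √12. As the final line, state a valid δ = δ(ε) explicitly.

Suppose ε > 0. We want δ > 0 such that 0 < |s − 12| < δ implies |√s − √12| < ε.
Multiplying by the conjugate, |√s − √12| = |s − 12|/(√s + √12).
Restrict δ ≤ 12 so that |s − 12| < 12 forces s > 0, and then √s + √12 > √12.
Hence |√s − √12| < |s − 12|/√12, which is < ε once |s − 12| < √12·ε.
Take δ = min(12, √12·ε). If 0 < |s − 12| < δ then s > 0 and |√s − √12| < |s − 12|/√12 < ε.

δ = min(12, √12·ε)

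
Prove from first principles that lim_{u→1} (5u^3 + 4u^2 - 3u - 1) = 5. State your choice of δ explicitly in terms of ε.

δ = min(1, ε/44)

Suppose ε > 0. We want δ > 0 such that 0 < |u − 1| < δ implies |(5u^3 + 4u^2 - 3u - 1) − 5| < ε.
(5u^3 + 4u^2 - 3u - 1) − 5 = 5u^3 + 4u^2 - 3u - 6 = (u − 1)(5u^2 + 9u + 6).
So |(5u^3 + 4u^2 - 3u - 1) − 5| = |u − 1|·|5u^2 + 9u + 6|.
Assume first that |u − 1| < 1, so |u| < 2. Then |5u^2 + 9u + 6| ≤ 5·2^2 + 9·2 + 6 = 44.
Hence |(5u^3 + 4u^2 - 3u - 1) − 5| ≤ 44|u − 1| < ε provided |u − 1| < ε/44.
Take δ = min(1, ε/44). Then 0 < |u − 1| < δ gives both |u − 1| < 1 and |u − 1| < ε/44, so |(5u^3 + 4u^2 - 3u - 1) − 5| < ε.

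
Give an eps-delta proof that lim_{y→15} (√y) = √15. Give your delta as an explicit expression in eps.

delta = min(15, √15·eps)

Fix eps > 0. We want delta > 0 such that 0 < |y − 15| < delta implies |√y − √15| < eps.
Multiplying by the conjugate, |√y − √15| = |y − 15|/(√y + √15).
Restrict delta ≤ 15 so that |y − 15| < 15 forces y > 0, and then √y + √15 > √15.
Hence |√y − √15| < |y − 15|/√15, which is < eps once |y − 15| < √15·eps.
Take delta = min(15, √15·eps). If 0 < |y − 15| < delta then y > 0 and |√y − √15| < |y − 15|/√15 < eps.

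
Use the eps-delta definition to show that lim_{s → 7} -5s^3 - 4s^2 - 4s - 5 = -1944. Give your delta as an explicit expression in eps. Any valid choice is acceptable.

delta = min(1, eps/909)

Let eps > 0 be given. We want delta > 0 such that 0 < |s − 7| < delta implies |(-5s^3 - 4s^2 - 4s - 5) + 1944| < eps.
(-5s^3 - 4s^2 - 4s - 5) + 1944 = -5s^3 - 4s^2 - 4s + 1939 = (s − 7)(-5s^2 - 39s - 277).
So |(-5s^3 - 4s^2 - 4s - 5) + 1944| = |s − 7|·|-5s^2 - 39s - 277|.
Assume first that |s − 7| < 1, so |s| < 8. Then |-5s^2 - 39s - 277| ≤ 5·8^2 + 39·8 + 277 = 909.
Hence |(-5s^3 - 4s^2 - 4s - 5) + 1944| ≤ 909|s − 7| < eps provided |s − 7| < eps/909.
Choosing delta = min(1, eps/909) ensures both conditions, hence |(-5s^3 - 4s^2 - 4s - 5) + 1944| < eps.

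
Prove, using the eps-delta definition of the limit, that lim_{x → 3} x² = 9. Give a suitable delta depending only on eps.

delta = min(1, eps/7)

Suppose eps > 0. We seek delta > 0 with 0 < |x − 3| < delta ⇒ |x² − 9| < eps.
Factor: x² − 9 = (x − 3)(x + 3), so |x² − 9| = |x − 3|·|x + 3|.
Impose delta ≤ 1 so that |x| < 4; then |x + 3| ≤ 7.
Hence |x² − 9| ≤ 7|x − 3|, which is < eps once |x − 3| < eps/7.
Take delta = min(1, eps/7). If 0 < |x − 3| < delta then both bounds hold and |x² − 9| ≤ 7|x − 3| < 7·(eps/7) = eps.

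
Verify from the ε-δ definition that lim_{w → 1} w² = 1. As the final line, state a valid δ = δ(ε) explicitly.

Let ε > 0 be given. We seek δ > 0 with 0 < |w − 1| < δ ⇒ |w² − 1| < ε.
Factor: w² − 1 = (w − 1)(w + 1), so |w² − 1| = |w − 1|·|w + 1|.
Impose δ ≤ 1 so that |w| < 2; then |w + 1| ≤ 3.
Hence |w² − 1| ≤ 3|w − 1|, which is < ε once |w − 1| < ε/3.
Take δ = min(1, ε/3). If 0 < |w − 1| < δ then both bounds hold and |w² − 1| ≤ 3|w − 1| < 3·(ε/3) = ε.

δ = min(1, ε/3)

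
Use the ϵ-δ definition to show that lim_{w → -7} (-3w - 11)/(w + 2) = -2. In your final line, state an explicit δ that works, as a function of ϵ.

δ = min(5/2, (5/2)ϵ)

Let ϵ > 0 be given. We want δ > 0 with 0 < |w + 7| < δ ⇒ |(-3w - 11)/(w + 2) + 2| < ϵ.
Combining over a common denominator, (-3w - 11)/(w + 2) + 2 = [(-3w - 11)·(-5) − 10·(w + 2)] / [(-5)·(w + 2)] = 5(w + 7) / ((-5)(w + 2)).
So |(-3w - 11)/(w + 2) + 2| = 5|w + 7| / (5·|w + 2|).
Restrict δ ≤ 5/2. Then |w + 7| < 5/2 gives |w + 2| = |(w + 7) + (-5)| ≥ 5 − 5/2 = 5/2.
Hence |(-3w - 11)/(w + 2) + 2| < 5|w + 7|/(5·(5/2)) = (2/5)|w + 7|, which is < ϵ once |w + 7| < (5/2)ϵ.
Take δ = min(5/2, (5/2)ϵ). Then 0 < |w + 7| < δ forces both bounds, so |(-3w - 11)/(w + 2) + 2| < ϵ.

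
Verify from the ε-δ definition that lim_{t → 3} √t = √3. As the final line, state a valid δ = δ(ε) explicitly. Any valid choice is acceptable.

Fix ε > 0. We want δ > 0 such that 0 < |t − 3| < δ implies |√t − √3| < ε.
Multiplying by the conjugate, |√t − √3| = |t − 3|/(√t + √3).
Restrict δ ≤ 3 so that |t − 3| < 3 forces t > 0, and then √t + √3 > √3.
Hence |√t − √3| < |t − 3|/√3, which is < ε once |t − 3| < √3·ε.
Take δ = min(3, √3·ε). If 0 < |t − 3| < δ then t > 0 and |√t − √3| < |t − 3|/√3 < ε.

δ = min(3, √3·ε)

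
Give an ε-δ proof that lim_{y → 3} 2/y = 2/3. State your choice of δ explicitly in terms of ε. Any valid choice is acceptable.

Fix ε > 0. We seek δ > 0 such that 0 < |y − 3| < δ implies |2/y − (2/3)| < ε.
|2/y − (2/3)| = 2·|3 − y|/(3·|y|) = 2|y − 3|/(3|y|).
Require δ ≤ 3/2 so that |y| > 3 − 3/2 = 3/2, hence 3|y| > 9/2.
Then |2/y − (2/3)| < 2|y − 3|/(9/2), which is < ε when |y − 3| < (9/4)ε.
Take δ = min(3/2, (9/4)ε). Then 0 < |y − 3| < δ gives both |y − 3| < 3/2 and |y − 3| < (9/4)ε, so |2/y − (2/3)| < ε.

δ = min(3/2, (9/4)ε)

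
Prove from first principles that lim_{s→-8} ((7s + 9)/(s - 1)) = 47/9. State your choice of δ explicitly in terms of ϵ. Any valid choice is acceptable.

δ = min(9/2, (81/32)ϵ)

Fix ϵ > 0. We want δ > 0 with 0 < |s + 8| < δ ⇒ |(7s + 9)/(s - 1) − (47/9)| < ϵ.
Combining over a common denominator, (7s + 9)/(s - 1) − (47/9) = [(7s + 9)·(-9) − (-47)·(s - 1)] / [(-9)·(s - 1)] = -16(s + 8) / ((-9)(s - 1)).
So |(7s + 9)/(s - 1) − (47/9)| = 16|s + 8| / (9·|s − 1|).
Restrict δ ≤ 9/2. Then |s + 8| < 9/2 gives |s − 1| = |(s + 8) + (-9)| ≥ 9 − 9/2 = 9/2.
Hence |(7s + 9)/(s - 1) − (47/9)| < 16|s + 8|/(9·(9/2)) = (32/81)|s + 8|, which is < ϵ once |s + 8| < (81/32)ϵ.
Take δ = min(9/2, (81/32)ϵ). Then 0 < |s + 8| < δ forces both bounds, so |(7s + 9)/(s - 1) − (47/9)| < ϵ.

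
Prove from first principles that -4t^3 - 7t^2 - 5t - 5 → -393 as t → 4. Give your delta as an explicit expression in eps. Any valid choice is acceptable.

Let eps > 0. We want delta > 0 such that 0 < |t − 4| < delta implies |(-4t^3 - 7t^2 - 5t - 5) + 393| < eps.
(-4t^3 - 7t^2 - 5t - 5) + 393 = -4t^3 - 7t^2 - 5t + 388 = (t − 4)(-4t^2 - 23t - 97).
So |(-4t^3 - 7t^2 - 5t - 5) + 393| = |t − 4|·|-4t^2 - 23t - 97|.
Require delta ≤ 2. Then |t − 4| < 2 gives |t| < 6, and by the triangle inequality |-4t^2 - 23t - 97| ≤ 4·6^2 + 23·6 + 97 = 379.
Hence |(-4t^3 - 7t^2 - 5t - 5) + 393| ≤ 379|t − 4| < eps provided |t − 4| < eps/379.
Take delta = min(2, eps/379). Then 0 < |t − 4| < delta gives both |t − 4| < 2 and |t − 4| < eps/379, so |(-4t^3 - 7t^2 - 5t - 5) + 393| < eps.

delta = min(2, eps/379)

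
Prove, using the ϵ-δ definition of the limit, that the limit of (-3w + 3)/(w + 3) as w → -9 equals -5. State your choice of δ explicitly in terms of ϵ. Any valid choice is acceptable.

Fix ϵ > 0. We want δ > 0 with 0 < |w + 9| < δ ⇒ |(-3w + 3)/(w + 3) + 5| < ϵ.
Combining over a common denominator, (-3w + 3)/(w + 3) + 5 = [(-3w + 3)·(-6) − 30·(w + 3)] / [(-6)·(w + 3)] = -12(w + 9) / ((-6)(w + 3)).
So |(-3w + 3)/(w + 3) + 5| = 12|w + 9| / (6·|w + 3|).
Require δ ≤ 3, so |w + 3| ≥ |-6| − |w + 9| > 6 − 3 = 3.
Hence |(-3w + 3)/(w + 3) + 5| < 12|w + 9|/(6·3) = (2/3)|w + 9|, which is < ϵ once |w + 9| < (3/2)ϵ.
Take δ = min(3, (3/2)ϵ). Then 0 < |w + 9| < δ forces both bounds, so |(-3w + 3)/(w + 3) + 5| < ϵ.

δ = min(3, (3/2)ϵ)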